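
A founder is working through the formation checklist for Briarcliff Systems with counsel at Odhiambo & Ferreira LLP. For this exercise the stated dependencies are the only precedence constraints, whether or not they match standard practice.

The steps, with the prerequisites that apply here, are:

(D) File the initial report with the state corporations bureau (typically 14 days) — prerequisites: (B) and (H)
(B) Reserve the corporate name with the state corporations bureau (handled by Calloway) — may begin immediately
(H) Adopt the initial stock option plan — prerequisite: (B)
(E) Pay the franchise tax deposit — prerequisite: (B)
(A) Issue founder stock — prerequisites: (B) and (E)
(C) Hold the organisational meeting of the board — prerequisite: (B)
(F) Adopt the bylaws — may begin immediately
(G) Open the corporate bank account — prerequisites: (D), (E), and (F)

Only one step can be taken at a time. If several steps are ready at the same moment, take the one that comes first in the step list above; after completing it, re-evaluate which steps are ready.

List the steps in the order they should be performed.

(B), (H), (D), (E), (A), (C), (F), (G)

(B) and (F) have no prerequisites; (B) is listed earlier, so (B) is first.
Ready: (H), (E), (C) and (F). (H) is listed earlier → (H).
Now (D), (E), (C) and (F) have their prerequisites met. (D) is listed earlier, so (D) next.
Now (E), (C) and (F) have their prerequisites met. (E) is listed earlier, so (E) next.
(A), (C) and (F) are all available; (A) is listed earlier → (A).
(C) and (F) are both available; (C) is listed earlier → (C).
That leaves (F) as the only ready step → (F).
Next only (G) has its prerequisites met → (G).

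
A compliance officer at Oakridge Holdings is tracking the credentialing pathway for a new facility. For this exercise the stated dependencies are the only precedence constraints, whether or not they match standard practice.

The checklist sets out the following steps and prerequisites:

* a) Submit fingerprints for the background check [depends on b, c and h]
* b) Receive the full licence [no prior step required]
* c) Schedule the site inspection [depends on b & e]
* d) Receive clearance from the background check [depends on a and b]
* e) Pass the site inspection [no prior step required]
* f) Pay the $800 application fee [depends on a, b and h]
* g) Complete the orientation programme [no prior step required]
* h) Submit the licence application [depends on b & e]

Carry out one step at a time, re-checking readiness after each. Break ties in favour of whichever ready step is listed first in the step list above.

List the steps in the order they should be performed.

Nothing is required for b, e and g. b is listed earlier → b first.
Now e and g have their prerequisites met. e is listed earlier, so e next.
c, g and h are all available; c is listed earlier → c.
Ready: g and h. g is listed earlier → g.
h needed b and e, now all done → h.
a is the only step now ready → a.
d and f are both available; d is listed earlier → d.
f needed a, b and h, now all done → f.

b e c g h a d f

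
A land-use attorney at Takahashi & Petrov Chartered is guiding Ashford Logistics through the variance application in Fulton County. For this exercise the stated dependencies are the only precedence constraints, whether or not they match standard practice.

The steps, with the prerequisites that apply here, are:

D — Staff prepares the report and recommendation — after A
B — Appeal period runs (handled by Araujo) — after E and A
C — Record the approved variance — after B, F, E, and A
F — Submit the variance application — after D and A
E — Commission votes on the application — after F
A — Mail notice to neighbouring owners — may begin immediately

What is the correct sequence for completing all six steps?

A → D → F → E → B → C

Only A has no prerequisites, so it is first.
That leaves D as the only ready step → D.
F needed D and A, now all done → F.
That leaves E as the only ready step → E.
B needed E and A, now all done → B.
C is the only step now ready → C.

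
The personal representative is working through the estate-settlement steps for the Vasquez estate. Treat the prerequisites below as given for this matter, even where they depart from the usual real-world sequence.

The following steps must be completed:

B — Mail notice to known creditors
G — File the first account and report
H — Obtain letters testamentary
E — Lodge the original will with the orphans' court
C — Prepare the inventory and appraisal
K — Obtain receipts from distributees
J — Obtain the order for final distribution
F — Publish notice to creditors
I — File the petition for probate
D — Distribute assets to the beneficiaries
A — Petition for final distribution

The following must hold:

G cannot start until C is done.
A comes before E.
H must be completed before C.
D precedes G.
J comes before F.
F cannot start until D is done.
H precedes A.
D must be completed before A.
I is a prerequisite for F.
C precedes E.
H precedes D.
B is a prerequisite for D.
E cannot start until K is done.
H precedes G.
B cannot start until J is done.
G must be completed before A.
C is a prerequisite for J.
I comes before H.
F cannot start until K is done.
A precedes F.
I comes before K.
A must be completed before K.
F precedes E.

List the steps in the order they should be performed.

Only I has no prerequisites, so it is first.
That leaves H as the only ready step → H.
That leaves C as the only ready step → C.
Next only J has its prerequisites met → J.
Next only B has its prerequisites met → B.
D needed B and H, now all done → D.
That leaves G as the only ready step → G.
A needed G, H and D, now all done → A.
K needed I and A, now all done → K.
F is the only step now ready → F.
That leaves E as the only ready step → E.

I, H, C, J, B, D, G, A, K, F, E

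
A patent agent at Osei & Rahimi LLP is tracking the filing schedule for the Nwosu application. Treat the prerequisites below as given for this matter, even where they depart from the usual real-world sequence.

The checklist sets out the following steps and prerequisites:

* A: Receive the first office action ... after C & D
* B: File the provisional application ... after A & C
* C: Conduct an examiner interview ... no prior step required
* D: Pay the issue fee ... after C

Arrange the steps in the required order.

C D A B

C has no prerequisites → C first.
Next only D has its prerequisites met → D.
A needed C and D, now all done → A.
Next only B has its prerequisites met → B.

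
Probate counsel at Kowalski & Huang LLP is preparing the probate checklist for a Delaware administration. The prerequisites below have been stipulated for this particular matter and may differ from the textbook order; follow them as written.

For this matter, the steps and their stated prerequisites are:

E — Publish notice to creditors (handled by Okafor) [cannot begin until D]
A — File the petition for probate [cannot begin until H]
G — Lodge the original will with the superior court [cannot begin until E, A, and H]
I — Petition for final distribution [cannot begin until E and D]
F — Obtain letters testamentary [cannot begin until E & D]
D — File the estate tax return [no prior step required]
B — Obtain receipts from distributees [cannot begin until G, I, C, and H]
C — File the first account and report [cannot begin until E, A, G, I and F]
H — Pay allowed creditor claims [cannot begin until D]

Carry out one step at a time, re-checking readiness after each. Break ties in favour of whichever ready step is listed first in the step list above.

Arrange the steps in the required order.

D has no prerequisites → D first.
Now E and H have their prerequisites met. E is listed earlier, so E next.
Now I, F and H have their prerequisites met. I is listed earlier, so I next.
Ready: F and H. F is listed earlier → F.
That leaves H as the only ready step → H.
A needed H, now all done → A.
G is the only step now ready → G.
C needed E, A, G, I and F, now all done → C.
B needed G, I, C and H, now all done → B.

D → E → I → F → H → A → G → C → B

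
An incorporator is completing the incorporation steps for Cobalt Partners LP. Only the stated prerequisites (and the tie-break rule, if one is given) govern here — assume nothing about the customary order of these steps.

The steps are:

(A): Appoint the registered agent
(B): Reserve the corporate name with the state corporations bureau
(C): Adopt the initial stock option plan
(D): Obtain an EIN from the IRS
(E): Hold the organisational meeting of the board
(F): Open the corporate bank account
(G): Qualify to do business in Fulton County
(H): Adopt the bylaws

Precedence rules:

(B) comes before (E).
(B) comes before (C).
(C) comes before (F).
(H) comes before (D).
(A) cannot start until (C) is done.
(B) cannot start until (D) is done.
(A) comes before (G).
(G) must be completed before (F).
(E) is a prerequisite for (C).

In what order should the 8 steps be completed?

(H) has no prerequisites → (H) first.
(D) needed (H), now all done → (D).
Next only (B) has its prerequisites met → (B).
That leaves (E) as the only ready step → (E).
That leaves (C) as the only ready step → (C).
Next only (A) has its prerequisites met → (A).
(G) needed (A), now all done → (G).
Next only (F) has its prerequisites met → (F).

(H), (D), (B), (E), (C), (A), (G), (F)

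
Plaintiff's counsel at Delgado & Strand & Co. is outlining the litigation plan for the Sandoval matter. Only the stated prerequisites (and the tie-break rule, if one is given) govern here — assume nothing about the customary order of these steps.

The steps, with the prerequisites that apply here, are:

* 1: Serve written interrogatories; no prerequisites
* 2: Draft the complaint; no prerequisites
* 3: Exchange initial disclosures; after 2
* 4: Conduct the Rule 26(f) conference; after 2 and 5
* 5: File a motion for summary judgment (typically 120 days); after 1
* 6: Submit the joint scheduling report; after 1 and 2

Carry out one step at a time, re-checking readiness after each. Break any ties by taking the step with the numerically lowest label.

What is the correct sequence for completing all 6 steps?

1, 2, 3, 5, 4, 6

Nothing is required for 1 and 2. 1 has the earlier label → 1 first.
5 now also ready, so the ready set is {2, 5}; 2 has the earlier label → 2.
3, 5 and 6 are all available; 3 has the earlier label → 3.
Ready: 5 and 6. 5 has the earlier label → 5.
4 and 6 are both available; 4 has the earlier label → 4.
6 needed 1 and 2, now all done → 6.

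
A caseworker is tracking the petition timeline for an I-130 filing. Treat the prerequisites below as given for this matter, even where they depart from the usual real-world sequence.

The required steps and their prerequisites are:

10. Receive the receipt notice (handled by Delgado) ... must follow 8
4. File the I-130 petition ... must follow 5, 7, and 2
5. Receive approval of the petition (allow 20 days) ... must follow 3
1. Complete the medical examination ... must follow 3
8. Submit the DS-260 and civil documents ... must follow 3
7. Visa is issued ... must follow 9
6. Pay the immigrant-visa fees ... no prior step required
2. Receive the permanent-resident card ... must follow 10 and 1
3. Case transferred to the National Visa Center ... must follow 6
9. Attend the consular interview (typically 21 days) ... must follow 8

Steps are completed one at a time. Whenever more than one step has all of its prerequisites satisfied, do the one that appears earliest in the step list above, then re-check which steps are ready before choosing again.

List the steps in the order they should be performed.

6 has no prerequisites → 6 first.
3 needed 6, now all done → 3.
5, 1 and 8 are all available; 5 is listed earlier → 5.
1 and 8 are both available; 1 is listed earlier → 1.
8 needed 3, now all done → 8.
10 and 9 are both available; 10 is listed earlier → 10.
2 now also ready, so the ready set is {2, 9}; 2 is listed earlier → 2.
9 is the only step now ready → 9.
That leaves 7 as the only ready step → 7.
4 is the only step now ready → 4.

6 → 3 → 5 → 1 → 8 → 10 → 2 → 9 → 7 → 4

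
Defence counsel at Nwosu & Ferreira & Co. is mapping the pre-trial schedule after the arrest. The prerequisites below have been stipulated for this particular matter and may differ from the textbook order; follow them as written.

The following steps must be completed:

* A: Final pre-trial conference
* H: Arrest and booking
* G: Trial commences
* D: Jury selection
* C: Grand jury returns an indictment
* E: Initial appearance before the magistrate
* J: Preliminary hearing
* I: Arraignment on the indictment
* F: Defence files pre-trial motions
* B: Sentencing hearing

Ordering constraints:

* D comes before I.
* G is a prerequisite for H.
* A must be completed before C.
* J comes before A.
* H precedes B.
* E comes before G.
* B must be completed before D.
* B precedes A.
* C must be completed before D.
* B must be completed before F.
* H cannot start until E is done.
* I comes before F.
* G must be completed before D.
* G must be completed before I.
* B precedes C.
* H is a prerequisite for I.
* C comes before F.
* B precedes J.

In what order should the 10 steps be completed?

E, G, H, B, J, A, C, D, I, F

E has no prerequisites → E first.
G is the only step now ready → G.
Next only H has its prerequisites met → H.
That leaves B as the only ready step → B.
J needed B, now all done → J.
A needed J and B, now all done → A.
C is the only step now ready → C.
D is the only step now ready → D.
Next only I has its prerequisites met → I.
That leaves F as the only ready step → F.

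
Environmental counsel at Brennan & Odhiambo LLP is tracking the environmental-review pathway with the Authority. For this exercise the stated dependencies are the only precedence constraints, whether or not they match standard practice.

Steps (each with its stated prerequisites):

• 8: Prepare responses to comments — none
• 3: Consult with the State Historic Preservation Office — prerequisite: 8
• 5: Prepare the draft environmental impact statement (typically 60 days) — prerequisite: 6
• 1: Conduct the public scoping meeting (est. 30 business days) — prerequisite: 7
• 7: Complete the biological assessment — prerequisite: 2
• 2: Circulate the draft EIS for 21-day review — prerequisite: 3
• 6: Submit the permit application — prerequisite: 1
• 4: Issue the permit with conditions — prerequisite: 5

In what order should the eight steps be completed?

8 → 3 → 2 → 7 → 1 → 6 → 5 → 4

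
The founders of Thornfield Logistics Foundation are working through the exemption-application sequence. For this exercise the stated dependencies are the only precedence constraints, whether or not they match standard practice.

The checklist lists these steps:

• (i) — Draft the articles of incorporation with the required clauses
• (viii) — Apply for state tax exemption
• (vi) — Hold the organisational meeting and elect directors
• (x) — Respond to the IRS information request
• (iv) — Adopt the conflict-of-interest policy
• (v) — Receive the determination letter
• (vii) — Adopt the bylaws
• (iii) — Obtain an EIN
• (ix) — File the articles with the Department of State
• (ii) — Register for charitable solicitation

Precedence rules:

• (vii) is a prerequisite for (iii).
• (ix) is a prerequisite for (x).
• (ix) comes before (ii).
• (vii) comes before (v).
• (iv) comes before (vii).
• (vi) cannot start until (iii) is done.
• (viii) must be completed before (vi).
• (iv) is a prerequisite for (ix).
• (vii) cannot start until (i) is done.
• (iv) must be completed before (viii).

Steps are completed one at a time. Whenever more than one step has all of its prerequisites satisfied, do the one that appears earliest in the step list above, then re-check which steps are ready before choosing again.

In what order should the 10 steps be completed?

Nothing is required for (i) and (iv). (i) is listed earlier → (i) first.
Next only (iv) has its prerequisites met → (iv).
Now (viii), (vii) and (ix) have their prerequisites met. (viii) is listed earlier, so (viii) next.
Ready: (vii) and (ix). (vii) is listed earlier → (vii).
(v), (iii) and (ix) are all available; (v) is listed earlier → (v).
Now (iii) and (ix) have their prerequisites met. (iii) is listed earlier, so (iii) next.
Now (vi) and (ix) have their prerequisites met. (vi) is listed earlier, so (vi) next.
That leaves (ix) as the only ready step → (ix).
(x) and (ii) are both available; (x) is listed earlier → (x).
(ii) needed (ix), now all done → (ii).

(i), (iv), (viii), (vii), (v), (iii), (vi), (ix), (x), (ii)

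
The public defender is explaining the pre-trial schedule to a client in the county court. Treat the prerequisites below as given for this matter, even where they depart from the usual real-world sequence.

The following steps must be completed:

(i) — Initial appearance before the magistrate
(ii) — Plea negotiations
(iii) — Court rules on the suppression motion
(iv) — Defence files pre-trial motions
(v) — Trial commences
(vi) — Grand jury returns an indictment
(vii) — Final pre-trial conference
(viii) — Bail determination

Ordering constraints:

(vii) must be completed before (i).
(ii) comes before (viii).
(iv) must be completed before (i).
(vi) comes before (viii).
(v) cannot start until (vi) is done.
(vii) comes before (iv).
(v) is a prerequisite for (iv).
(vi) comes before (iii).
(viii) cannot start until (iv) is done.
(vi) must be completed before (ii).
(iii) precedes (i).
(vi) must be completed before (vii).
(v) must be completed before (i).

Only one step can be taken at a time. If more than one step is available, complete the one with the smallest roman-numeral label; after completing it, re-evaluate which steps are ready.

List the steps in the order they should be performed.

(vi) → (ii) → (iii) → (v) → (vii) → (iv) → (i) → (viii)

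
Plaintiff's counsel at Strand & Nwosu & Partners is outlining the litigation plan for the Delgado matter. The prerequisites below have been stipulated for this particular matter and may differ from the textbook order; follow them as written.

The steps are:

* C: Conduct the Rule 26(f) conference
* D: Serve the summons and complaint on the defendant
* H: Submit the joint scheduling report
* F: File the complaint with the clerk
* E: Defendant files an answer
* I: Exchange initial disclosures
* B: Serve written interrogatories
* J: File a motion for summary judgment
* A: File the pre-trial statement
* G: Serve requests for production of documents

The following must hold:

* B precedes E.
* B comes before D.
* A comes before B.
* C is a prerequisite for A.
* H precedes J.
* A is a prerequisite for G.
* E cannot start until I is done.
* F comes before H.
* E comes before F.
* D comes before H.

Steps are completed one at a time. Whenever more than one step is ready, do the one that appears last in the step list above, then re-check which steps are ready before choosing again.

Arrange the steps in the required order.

I and C have no prerequisites; I is listed later, so I is first.
C is the only step now ready → C.
Next only A has its prerequisites met → A.
Ready: G and B. G is listed later → G.
B needed A, now all done → B.
Now E and D have their prerequisites met. E is listed later, so E next.
F now also ready, so the ready set is {F, D}; F is listed later → F.
D needed B, now all done → D.
Next only H has its prerequisites met → H.
J is the only step now ready → J.

I, C, A, G, B, E, F, D, H, J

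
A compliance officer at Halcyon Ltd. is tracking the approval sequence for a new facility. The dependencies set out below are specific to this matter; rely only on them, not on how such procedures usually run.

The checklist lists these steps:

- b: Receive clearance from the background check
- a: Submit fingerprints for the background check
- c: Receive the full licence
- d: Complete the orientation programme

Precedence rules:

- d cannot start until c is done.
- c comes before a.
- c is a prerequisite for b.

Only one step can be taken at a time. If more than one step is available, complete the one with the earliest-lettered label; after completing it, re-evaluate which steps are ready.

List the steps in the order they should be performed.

c a b d

c has no prerequisites → c first.
Now a, b and d have their prerequisites met. a has the earlier label, so a next.
Now b and d have their prerequisites met. b has the earlier label, so b next.
That leaves d as the only ready step → d.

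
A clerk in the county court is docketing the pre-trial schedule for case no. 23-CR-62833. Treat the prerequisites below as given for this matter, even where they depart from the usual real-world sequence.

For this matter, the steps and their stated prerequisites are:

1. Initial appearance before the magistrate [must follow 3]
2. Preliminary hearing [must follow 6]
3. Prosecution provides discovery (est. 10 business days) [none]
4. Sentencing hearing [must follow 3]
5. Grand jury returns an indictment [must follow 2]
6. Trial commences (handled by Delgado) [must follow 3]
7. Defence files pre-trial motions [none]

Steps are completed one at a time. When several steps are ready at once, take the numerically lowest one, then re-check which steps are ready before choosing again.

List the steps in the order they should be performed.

Nothing is required for 3 and 7. 3 has the earlier label → 3 first.
Now 1, 4, 6 and 7 have their prerequisites met. 1 has the earlier label, so 1 next.
Now 4, 6 and 7 have their prerequisites met. 4 has the earlier label, so 4 next.
6 and 7 are both available; 6 has the earlier label → 6.
2 and 7 are both available; 2 has the earlier label → 2.
5 and 7 are both available; 5 has the earlier label → 5.
That leaves 7 as the only ready step → 7.

3, 1, 4, 6, 2, 5, 7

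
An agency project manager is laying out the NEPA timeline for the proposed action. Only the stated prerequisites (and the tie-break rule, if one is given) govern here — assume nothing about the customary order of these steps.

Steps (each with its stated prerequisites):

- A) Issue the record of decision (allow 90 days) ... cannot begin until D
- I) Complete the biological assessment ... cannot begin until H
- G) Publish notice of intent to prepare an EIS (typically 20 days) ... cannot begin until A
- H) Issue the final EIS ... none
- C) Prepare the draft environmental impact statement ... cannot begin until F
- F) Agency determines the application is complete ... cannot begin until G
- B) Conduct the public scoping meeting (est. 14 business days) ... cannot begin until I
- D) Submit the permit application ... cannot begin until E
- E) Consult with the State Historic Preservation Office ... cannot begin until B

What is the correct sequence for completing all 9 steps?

Only H has no prerequisites, so it is first.
I needed H, now all done → I.
B is the only step now ready → B.
E needed B, now all done → E.
That leaves D as the only ready step → D.
That leaves A as the only ready step → A.
Next only G has its prerequisites met → G.
F needed G, now all done → F.
That leaves C as the only ready step → C.

H, I, B, E, D, A, G, F, C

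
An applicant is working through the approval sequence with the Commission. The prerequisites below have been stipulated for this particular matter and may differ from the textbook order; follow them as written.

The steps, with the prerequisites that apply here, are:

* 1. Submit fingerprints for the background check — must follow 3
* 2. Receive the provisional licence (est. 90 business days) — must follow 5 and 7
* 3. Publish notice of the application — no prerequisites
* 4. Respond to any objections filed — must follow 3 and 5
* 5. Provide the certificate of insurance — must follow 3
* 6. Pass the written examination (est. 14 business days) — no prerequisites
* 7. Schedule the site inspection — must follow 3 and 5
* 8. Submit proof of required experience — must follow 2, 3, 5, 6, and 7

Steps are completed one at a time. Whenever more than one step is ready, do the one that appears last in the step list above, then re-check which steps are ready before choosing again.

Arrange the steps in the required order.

6 → 3 → 5 → 7 → 4 → 2 → 8 → 1

Nothing is required for 6 and 3. 6 is listed later → 6 first.
That leaves 3 as the only ready step → 3.
Ready: 5 and 1. 5 is listed later → 5.
Ready: 7, 4 and 1. 7 is listed later → 7.
2 now also ready, so the ready set is {4, 2, 1}; 4 is listed later → 4.
Ready: 2 and 1. 2 is listed later → 2.
8 now also ready, so the ready set is {8, 1}; 8 is listed later → 8.
1 is the only step now ready → 1.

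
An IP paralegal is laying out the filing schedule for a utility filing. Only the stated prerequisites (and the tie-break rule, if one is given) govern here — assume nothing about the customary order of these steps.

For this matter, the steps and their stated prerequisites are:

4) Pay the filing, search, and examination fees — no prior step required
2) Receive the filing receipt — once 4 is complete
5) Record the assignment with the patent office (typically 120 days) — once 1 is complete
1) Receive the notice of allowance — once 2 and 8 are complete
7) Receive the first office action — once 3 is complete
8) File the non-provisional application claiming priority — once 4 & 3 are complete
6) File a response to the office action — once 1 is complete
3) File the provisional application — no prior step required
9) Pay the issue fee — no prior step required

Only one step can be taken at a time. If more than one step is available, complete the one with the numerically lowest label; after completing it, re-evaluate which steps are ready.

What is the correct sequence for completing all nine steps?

3, 4, 2, 7, 8, 1, 5, 6, 9

Nothing is required for 3, 4 and 9. 3 has the earlier label → 3 first.
7 now also ready, so the ready set is {4, 7, 9}; 4 has the earlier label → 4.
Ready: 2, 7, 8 and 9. 2 has the earlier label → 2.
Now 7, 8 and 9 have their prerequisites met. 7 has the earlier label, so 7 next.
Ready: 8 and 9. 8 has the earlier label → 8.
1 and 9 are both available; 1 has the earlier label → 1.
5, 6 and 9 are all available; 5 has the earlier label → 5.
Ready: 6 and 9. 6 has the earlier label → 6.
That leaves 9 as the only ready step → 9.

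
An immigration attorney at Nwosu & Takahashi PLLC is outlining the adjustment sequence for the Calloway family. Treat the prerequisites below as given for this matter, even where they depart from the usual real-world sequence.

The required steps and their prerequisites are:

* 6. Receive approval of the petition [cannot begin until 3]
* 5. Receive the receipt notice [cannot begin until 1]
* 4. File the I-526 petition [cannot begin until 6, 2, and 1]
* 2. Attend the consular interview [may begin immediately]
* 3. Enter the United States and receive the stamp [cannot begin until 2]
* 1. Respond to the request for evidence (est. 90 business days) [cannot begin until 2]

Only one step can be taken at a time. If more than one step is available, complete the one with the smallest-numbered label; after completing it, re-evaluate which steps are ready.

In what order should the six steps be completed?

2, 1, 3, 5, 6, 4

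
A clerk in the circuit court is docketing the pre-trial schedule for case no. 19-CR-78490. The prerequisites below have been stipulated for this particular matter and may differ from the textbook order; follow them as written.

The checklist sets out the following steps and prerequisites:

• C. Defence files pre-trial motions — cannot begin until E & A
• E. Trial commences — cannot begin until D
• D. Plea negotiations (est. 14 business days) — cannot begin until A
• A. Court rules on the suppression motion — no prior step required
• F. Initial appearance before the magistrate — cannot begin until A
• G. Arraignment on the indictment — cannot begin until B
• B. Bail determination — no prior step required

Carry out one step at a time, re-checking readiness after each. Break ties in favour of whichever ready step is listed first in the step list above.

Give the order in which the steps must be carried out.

A, D, E, C, F, B, G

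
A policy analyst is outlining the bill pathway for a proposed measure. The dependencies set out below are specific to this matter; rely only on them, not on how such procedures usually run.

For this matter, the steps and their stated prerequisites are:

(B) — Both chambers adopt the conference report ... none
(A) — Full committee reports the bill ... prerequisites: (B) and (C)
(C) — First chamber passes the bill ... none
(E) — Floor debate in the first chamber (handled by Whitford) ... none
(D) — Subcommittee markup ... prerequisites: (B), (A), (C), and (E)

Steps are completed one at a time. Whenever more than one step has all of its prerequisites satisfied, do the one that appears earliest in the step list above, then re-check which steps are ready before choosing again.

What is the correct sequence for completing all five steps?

(B), (C), (A), (E), (D)

Nothing is required for (B), (C) and (E). (B) is listed earlier → (B) first.
Now (C) and (E) have their prerequisites met. (C) is listed earlier, so (C) next.
(A) now also ready, so the ready set is {(A), (E)}; (A) is listed earlier → (A).
(E) is the only step now ready → (E).
(D) needed (B), (A), (C) and (E), now all done → (D).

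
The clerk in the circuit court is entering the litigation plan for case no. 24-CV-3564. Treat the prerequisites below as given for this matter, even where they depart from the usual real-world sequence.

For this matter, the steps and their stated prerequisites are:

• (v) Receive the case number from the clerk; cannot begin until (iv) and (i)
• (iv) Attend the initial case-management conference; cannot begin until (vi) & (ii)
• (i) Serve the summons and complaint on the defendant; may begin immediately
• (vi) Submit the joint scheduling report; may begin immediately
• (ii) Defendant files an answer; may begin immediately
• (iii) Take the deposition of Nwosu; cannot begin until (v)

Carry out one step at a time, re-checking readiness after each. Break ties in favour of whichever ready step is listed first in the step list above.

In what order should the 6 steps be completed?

Nothing is required for (i), (vi) and (ii). (i) is listed earlier → (i) first.
Ready: (vi) and (ii). (vi) is listed earlier → (vi).
Next only (ii) has its prerequisites met → (ii).
(iv) needed (vi) and (ii), now all done → (iv).
(v) is the only step now ready → (v).
(iii) is the only step now ready → (iii).

(i), (vi), (ii), (iv), (v), (iii)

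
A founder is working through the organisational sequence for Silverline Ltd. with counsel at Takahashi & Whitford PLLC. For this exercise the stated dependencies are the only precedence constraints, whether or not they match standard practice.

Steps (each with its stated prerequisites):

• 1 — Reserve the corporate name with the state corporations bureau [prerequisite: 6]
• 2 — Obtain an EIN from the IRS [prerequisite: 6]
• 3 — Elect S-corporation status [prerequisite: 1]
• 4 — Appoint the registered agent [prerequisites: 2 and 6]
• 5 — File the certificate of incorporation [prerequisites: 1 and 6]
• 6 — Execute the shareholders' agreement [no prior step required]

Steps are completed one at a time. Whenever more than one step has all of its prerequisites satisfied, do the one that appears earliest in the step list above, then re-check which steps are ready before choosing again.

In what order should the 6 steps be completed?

6 → 1 → 2 → 3 → 4 → 5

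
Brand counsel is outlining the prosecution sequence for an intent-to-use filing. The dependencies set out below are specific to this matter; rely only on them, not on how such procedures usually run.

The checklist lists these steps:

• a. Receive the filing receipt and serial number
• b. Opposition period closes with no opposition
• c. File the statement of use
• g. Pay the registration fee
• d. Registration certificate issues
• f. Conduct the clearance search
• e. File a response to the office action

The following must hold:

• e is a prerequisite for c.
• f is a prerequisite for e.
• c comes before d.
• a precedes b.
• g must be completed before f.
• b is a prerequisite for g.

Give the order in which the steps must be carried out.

a is the only step with nothing outstanding, so it goes first.
b needed a, now all done → b.
That leaves g as the only ready step → g.
f is the only step now ready → f.
e needed f, now all done → e.
That leaves c as the only ready step → c.
d needed c, now all done → d.

a → b → g → f → e → c → d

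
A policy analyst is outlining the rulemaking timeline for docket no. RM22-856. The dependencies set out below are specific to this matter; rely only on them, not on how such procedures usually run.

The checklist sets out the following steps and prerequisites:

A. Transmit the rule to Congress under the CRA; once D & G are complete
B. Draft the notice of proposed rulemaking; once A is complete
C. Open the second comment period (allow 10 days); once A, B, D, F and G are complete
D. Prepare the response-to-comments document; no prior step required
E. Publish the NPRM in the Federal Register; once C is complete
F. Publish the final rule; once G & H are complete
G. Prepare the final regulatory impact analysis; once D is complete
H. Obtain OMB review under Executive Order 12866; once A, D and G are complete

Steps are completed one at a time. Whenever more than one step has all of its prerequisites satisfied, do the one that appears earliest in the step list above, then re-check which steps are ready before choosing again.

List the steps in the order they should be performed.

D is the only step with nothing outstanding, so it goes first.
G needed D, now all done → G.
A needed D and G, now all done → A.
Now B and H have their prerequisites met. B is listed earlier, so B next.
H is the only step now ready → H.
F needed G and H, now all done → F.
C needed A, B, D, F and G, now all done → C.
Next only E has its prerequisites met → E.

D, G, A, B, H, F, C, E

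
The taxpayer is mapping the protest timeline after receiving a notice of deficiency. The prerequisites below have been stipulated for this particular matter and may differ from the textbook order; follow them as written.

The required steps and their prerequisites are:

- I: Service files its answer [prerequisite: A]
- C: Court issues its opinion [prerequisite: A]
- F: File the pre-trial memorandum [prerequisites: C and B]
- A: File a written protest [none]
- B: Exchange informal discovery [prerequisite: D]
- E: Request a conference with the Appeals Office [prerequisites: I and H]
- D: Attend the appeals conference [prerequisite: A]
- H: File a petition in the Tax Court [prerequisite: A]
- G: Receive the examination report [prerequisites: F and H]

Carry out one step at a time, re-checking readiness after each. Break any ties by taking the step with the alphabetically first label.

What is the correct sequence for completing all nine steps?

A has no prerequisites → A first.
C, D, H and I are all available; C has the earlier label → C.
Ready: D, H and I. D has the earlier label → D.
Ready: B, H and I. B has the earlier label → B.
F now also ready, so the ready set is {F, H, I}; F has the earlier label → F.
Ready: H and I. H has the earlier label → H.
Ready: G and I. G has the earlier label → G.
I needed A, now all done → I.
That leaves E as the only ready step → E.

A → C → D → B → F → H → G → I → E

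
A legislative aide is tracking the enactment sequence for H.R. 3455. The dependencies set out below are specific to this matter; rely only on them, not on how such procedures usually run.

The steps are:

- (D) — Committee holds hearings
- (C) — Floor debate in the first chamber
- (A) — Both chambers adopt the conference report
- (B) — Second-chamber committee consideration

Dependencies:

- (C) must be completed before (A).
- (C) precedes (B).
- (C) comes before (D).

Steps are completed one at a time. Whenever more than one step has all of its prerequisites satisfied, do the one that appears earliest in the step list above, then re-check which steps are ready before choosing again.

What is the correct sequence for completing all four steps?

(C) (D) (A) (B)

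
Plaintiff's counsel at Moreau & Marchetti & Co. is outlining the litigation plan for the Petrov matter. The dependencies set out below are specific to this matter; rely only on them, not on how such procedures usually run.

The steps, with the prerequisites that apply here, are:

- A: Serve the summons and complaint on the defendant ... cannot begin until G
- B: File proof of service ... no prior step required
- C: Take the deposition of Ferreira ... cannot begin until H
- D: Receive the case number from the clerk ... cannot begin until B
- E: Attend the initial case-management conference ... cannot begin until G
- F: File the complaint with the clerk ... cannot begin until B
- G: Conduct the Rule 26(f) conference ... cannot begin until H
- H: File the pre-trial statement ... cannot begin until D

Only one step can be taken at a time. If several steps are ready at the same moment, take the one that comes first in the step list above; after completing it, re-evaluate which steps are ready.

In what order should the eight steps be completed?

B, D, F, H, C, G, A, E

B has no prerequisites → B first.
Ready: D and F. D is listed earlier → D.
Now F and H have their prerequisites met. F is listed earlier, so F next.
Next only H has its prerequisites met → H.
C and G are both available; C is listed earlier → C.
G is the only step now ready → G.
A and E are both available; A is listed earlier → A.
E needed G, now all done → E.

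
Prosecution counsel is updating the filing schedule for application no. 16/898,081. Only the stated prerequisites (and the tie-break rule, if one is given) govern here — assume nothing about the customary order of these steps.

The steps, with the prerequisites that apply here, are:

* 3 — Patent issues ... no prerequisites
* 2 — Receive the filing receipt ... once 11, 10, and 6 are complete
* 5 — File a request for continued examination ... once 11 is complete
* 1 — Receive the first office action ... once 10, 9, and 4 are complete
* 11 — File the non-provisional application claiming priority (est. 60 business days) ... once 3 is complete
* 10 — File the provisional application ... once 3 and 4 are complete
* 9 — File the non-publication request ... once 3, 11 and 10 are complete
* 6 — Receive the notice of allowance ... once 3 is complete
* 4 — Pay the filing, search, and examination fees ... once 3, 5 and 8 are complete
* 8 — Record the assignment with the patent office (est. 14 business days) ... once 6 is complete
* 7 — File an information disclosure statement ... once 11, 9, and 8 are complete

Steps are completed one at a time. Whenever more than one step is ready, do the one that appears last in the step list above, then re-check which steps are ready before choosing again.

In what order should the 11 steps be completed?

3 has no prerequisites → 3 first.
Ready: 6 and 11. 6 is listed later → 6.
Now 8 and 11 have their prerequisites met. 8 is listed later, so 8 next.
11 is the only step now ready → 11.
5 needed 11, now all done → 5.
4 is the only step now ready → 4.
10 is the only step now ready → 10.
Ready: 9 and 2. 9 is listed later → 9.
7 and 1 now also ready, so the ready set is {7, 1, 2}; 7 is listed later → 7.
Ready: 1 and 2. 1 is listed later → 1.
2 needed 6, 10 and 11, now all done → 2.

3, 6, 8, 11, 5, 4, 10, 9, 7, 1, 2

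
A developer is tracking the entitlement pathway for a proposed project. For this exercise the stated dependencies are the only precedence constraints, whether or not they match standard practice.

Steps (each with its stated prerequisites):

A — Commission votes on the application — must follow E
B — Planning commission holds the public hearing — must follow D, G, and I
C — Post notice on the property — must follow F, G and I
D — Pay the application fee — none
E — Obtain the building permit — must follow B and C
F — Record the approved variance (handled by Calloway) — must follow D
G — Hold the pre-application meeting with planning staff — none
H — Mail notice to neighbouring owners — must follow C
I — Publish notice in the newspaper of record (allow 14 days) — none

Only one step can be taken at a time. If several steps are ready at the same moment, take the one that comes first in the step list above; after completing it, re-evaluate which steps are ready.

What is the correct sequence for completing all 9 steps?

D F G I B C E A H

Nothing is required for D, G and I. D is listed earlier → D first.
F, G and I are all available; F is listed earlier → F.
Now G and I have their prerequisites met. G is listed earlier, so G next.
That leaves I as the only ready step → I.
Ready: B and C. B is listed earlier → B.
That leaves C as the only ready step → C.
E and H are both available; E is listed earlier → E.
Now A and H have their prerequisites met. A is listed earlier, so A next.
Next only H has its prerequisites met → H.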